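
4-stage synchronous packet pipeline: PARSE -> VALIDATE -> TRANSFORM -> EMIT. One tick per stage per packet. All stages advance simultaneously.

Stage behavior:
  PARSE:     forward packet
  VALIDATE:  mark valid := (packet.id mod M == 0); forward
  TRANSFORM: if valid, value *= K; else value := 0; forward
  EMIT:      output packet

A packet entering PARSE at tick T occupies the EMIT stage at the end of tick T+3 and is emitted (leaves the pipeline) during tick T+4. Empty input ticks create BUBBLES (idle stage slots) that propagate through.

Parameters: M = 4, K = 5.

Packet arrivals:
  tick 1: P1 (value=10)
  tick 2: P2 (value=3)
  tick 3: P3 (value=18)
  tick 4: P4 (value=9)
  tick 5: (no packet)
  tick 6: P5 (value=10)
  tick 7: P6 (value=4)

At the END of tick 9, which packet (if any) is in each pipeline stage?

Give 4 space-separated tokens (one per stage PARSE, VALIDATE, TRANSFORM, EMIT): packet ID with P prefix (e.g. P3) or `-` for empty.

Tick 1: [PARSE:P1(v=10,ok=F), VALIDATE:-, TRANSFORM:-, EMIT:-] out:-; in:P1
Tick 2: [PARSE:P2(v=3,ok=F), VALIDATE:P1(v=10,ok=F), TRANSFORM:-, EMIT:-] out:-; in:P2
Tick 3: [PARSE:P3(v=18,ok=F), VALIDATE:P2(v=3,ok=F), TRANSFORM:P1(v=0,ok=F), EMIT:-] out:-; in:P3
Tick 4: [PARSE:P4(v=9,ok=F), VALIDATE:P3(v=18,ok=F), TRANSFORM:P2(v=0,ok=F), EMIT:P1(v=0,ok=F)] out:-; in:P4
Tick 5: [PARSE:-, VALIDATE:P4(v=9,ok=T), TRANSFORM:P3(v=0,ok=F), EMIT:P2(v=0,ok=F)] out:P1(v=0); in:-
Tick 6: [PARSE:P5(v=10,ok=F), VALIDATE:-, TRANSFORM:P4(v=45,ok=T), EMIT:P3(v=0,ok=F)] out:P2(v=0); in:P5
Tick 7: [PARSE:P6(v=4,ok=F), VALIDATE:P5(v=10,ok=F), TRANSFORM:-, EMIT:P4(v=45,ok=T)] out:P3(v=0); in:P6
Tick 8: [PARSE:-, VALIDATE:P6(v=4,ok=F), TRANSFORM:P5(v=0,ok=F), EMIT:-] out:P4(v=45); in:-
Tick 9: [PARSE:-, VALIDATE:-, TRANSFORM:P6(v=0,ok=F), EMIT:P5(v=0,ok=F)] out:-; in:-
At end of tick 9: ['-', '-', 'P6', 'P5']

Answer: - - P6 P5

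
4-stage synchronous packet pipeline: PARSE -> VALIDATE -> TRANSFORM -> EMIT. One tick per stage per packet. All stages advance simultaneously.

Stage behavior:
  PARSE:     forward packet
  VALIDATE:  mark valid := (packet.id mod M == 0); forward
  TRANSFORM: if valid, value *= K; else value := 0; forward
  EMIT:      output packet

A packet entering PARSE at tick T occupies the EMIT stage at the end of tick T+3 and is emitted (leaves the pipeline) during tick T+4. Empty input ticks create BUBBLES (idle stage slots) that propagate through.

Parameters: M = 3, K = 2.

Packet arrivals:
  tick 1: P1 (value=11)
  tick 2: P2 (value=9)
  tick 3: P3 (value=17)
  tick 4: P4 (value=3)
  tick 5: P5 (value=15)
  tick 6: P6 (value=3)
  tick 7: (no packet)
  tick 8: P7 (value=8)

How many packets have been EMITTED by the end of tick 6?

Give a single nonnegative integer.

Tick 1: [PARSE:P1(v=11,ok=F), VALIDATE:-, TRANSFORM:-, EMIT:-] out:-; in:P1
Tick 2: [PARSE:P2(v=9,ok=F), VALIDATE:P1(v=11,ok=F), TRANSFORM:-, EMIT:-] out:-; in:P2
Tick 3: [PARSE:P3(v=17,ok=F), VALIDATE:P2(v=9,ok=F), TRANSFORM:P1(v=0,ok=F), EMIT:-] out:-; in:P3
Tick 4: [PARSE:P4(v=3,ok=F), VALIDATE:P3(v=17,ok=T), TRANSFORM:P2(v=0,ok=F), EMIT:P1(v=0,ok=F)] out:-; in:P4
Tick 5: [PARSE:P5(v=15,ok=F), VALIDATE:P4(v=3,ok=F), TRANSFORM:P3(v=34,ok=T), EMIT:P2(v=0,ok=F)] out:P1(v=0); in:P5
Tick 6: [PARSE:P6(v=3,ok=F), VALIDATE:P5(v=15,ok=F), TRANSFORM:P4(v=0,ok=F), EMIT:P3(v=34,ok=T)] out:P2(v=0); in:P6
Emitted by tick 6: ['P1', 'P2']

Answer: 2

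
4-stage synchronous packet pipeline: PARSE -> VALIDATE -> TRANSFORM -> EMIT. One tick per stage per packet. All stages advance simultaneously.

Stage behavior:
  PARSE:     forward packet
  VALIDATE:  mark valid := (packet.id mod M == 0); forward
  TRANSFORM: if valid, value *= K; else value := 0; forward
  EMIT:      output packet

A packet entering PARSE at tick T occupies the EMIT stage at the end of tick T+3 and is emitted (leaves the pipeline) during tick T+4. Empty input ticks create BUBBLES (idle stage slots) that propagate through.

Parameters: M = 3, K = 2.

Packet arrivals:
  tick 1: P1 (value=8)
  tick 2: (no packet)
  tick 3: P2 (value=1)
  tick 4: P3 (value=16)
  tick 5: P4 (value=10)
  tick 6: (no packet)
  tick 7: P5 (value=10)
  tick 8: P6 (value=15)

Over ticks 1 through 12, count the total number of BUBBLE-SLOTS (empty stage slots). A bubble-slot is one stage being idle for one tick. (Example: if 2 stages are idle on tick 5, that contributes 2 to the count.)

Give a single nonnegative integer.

Answer: 24

Derivation:
Tick 1: [PARSE:P1(v=8,ok=F), VALIDATE:-, TRANSFORM:-, EMIT:-] out:-; bubbles=3
Tick 2: [PARSE:-, VALIDATE:P1(v=8,ok=F), TRANSFORM:-, EMIT:-] out:-; bubbles=3
Tick 3: [PARSE:P2(v=1,ok=F), VALIDATE:-, TRANSFORM:P1(v=0,ok=F), EMIT:-] out:-; bubbles=2
Tick 4: [PARSE:P3(v=16,ok=F), VALIDATE:P2(v=1,ok=F), TRANSFORM:-, EMIT:P1(v=0,ok=F)] out:-; bubbles=1
Tick 5: [PARSE:P4(v=10,ok=F), VALIDATE:P3(v=16,ok=T), TRANSFORM:P2(v=0,ok=F), EMIT:-] out:P1(v=0); bubbles=1
Tick 6: [PARSE:-, VALIDATE:P4(v=10,ok=F), TRANSFORM:P3(v=32,ok=T), EMIT:P2(v=0,ok=F)] out:-; bubbles=1
Tick 7: [PARSE:P5(v=10,ok=F), VALIDATE:-, TRANSFORM:P4(v=0,ok=F), EMIT:P3(v=32,ok=T)] out:P2(v=0); bubbles=1
Tick 8: [PARSE:P6(v=15,ok=F), VALIDATE:P5(v=10,ok=F), TRANSFORM:-, EMIT:P4(v=0,ok=F)] out:P3(v=32); bubbles=1
Tick 9: [PARSE:-, VALIDATE:P6(v=15,ok=T), TRANSFORM:P5(v=0,ok=F), EMIT:-] out:P4(v=0); bubbles=2
Tick 10: [PARSE:-, VALIDATE:-, TRANSFORM:P6(v=30,ok=T), EMIT:P5(v=0,ok=F)] out:-; bubbles=2
Tick 11: [PARSE:-, VALIDATE:-, TRANSFORM:-, EMIT:P6(v=30,ok=T)] out:P5(v=0); bubbles=3
Tick 12: [PARSE:-, VALIDATE:-, TRANSFORM:-, EMIT:-] out:P6(v=30); bubbles=4
Total bubble-slots: 24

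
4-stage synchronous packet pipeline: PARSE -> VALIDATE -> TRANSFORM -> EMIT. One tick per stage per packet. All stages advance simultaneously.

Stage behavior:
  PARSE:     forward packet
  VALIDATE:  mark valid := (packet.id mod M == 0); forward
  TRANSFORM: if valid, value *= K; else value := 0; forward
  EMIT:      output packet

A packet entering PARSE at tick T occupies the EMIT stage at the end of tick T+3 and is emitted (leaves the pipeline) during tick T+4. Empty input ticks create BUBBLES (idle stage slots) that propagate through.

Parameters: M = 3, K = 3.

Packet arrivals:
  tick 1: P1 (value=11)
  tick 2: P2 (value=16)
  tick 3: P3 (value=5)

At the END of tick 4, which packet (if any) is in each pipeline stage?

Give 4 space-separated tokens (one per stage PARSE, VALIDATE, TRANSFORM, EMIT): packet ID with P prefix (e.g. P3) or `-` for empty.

Tick 1: [PARSE:P1(v=11,ok=F), VALIDATE:-, TRANSFORM:-, EMIT:-] out:-; in:P1
Tick 2: [PARSE:P2(v=16,ok=F), VALIDATE:P1(v=11,ok=F), TRANSFORM:-, EMIT:-] out:-; in:P2
Tick 3: [PARSE:P3(v=5,ok=F), VALIDATE:P2(v=16,ok=F), TRANSFORM:P1(v=0,ok=F), EMIT:-] out:-; in:P3
Tick 4: [PARSE:-, VALIDATE:P3(v=5,ok=T), TRANSFORM:P2(v=0,ok=F), EMIT:P1(v=0,ok=F)] out:-; in:-
At end of tick 4: ['-', 'P3', 'P2', 'P1']

Answer: - P3 P2 P1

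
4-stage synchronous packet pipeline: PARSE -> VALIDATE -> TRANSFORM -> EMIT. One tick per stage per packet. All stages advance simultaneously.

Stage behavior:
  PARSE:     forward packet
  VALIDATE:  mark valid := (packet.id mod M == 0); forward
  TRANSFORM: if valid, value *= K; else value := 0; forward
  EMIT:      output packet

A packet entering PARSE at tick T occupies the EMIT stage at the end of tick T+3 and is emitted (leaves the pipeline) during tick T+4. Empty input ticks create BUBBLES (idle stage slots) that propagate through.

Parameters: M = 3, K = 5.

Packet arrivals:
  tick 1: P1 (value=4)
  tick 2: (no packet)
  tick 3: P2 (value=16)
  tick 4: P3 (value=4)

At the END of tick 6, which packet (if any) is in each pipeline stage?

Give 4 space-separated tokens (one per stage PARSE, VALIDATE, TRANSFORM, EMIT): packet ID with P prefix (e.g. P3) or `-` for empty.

Answer: - - P3 P2

Derivation:
Tick 1: [PARSE:P1(v=4,ok=F), VALIDATE:-, TRANSFORM:-, EMIT:-] out:-; in:P1
Tick 2: [PARSE:-, VALIDATE:P1(v=4,ok=F), TRANSFORM:-, EMIT:-] out:-; in:-
Tick 3: [PARSE:P2(v=16,ok=F), VALIDATE:-, TRANSFORM:P1(v=0,ok=F), EMIT:-] out:-; in:P2
Tick 4: [PARSE:P3(v=4,ok=F), VALIDATE:P2(v=16,ok=F), TRANSFORM:-, EMIT:P1(v=0,ok=F)] out:-; in:P3
Tick 5: [PARSE:-, VALIDATE:P3(v=4,ok=T), TRANSFORM:P2(v=0,ok=F), EMIT:-] out:P1(v=0); in:-
Tick 6: [PARSE:-, VALIDATE:-, TRANSFORM:P3(v=20,ok=T), EMIT:P2(v=0,ok=F)] out:-; in:-
At end of tick 6: ['-', '-', 'P3', 'P2']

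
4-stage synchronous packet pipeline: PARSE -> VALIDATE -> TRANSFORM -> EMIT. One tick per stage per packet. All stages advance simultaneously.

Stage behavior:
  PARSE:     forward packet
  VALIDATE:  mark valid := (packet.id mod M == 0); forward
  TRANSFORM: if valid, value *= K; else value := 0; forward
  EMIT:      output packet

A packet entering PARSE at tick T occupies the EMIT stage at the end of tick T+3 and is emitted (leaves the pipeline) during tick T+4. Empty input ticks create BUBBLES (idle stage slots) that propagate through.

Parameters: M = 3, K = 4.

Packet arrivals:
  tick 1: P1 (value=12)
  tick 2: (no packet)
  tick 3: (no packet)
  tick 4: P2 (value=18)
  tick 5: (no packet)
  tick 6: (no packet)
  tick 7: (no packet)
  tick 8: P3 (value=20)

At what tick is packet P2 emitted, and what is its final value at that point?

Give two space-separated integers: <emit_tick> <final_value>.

Answer: 8 0

Derivation:
Tick 1: [PARSE:P1(v=12,ok=F), VALIDATE:-, TRANSFORM:-, EMIT:-] out:-; in:P1
Tick 2: [PARSE:-, VALIDATE:P1(v=12,ok=F), TRANSFORM:-, EMIT:-] out:-; in:-
Tick 3: [PARSE:-, VALIDATE:-, TRANSFORM:P1(v=0,ok=F), EMIT:-] out:-; in:-
Tick 4: [PARSE:P2(v=18,ok=F), VALIDATE:-, TRANSFORM:-, EMIT:P1(v=0,ok=F)] out:-; in:P2
Tick 5: [PARSE:-, VALIDATE:P2(v=18,ok=F), TRANSFORM:-, EMIT:-] out:P1(v=0); in:-
Tick 6: [PARSE:-, VALIDATE:-, TRANSFORM:P2(v=0,ok=F), EMIT:-] out:-; in:-
Tick 7: [PARSE:-, VALIDATE:-, TRANSFORM:-, EMIT:P2(v=0,ok=F)] out:-; in:-
Tick 8: [PARSE:P3(v=20,ok=F), VALIDATE:-, TRANSFORM:-, EMIT:-] out:P2(v=0); in:P3
Tick 9: [PARSE:-, VALIDATE:P3(v=20,ok=T), TRANSFORM:-, EMIT:-] out:-; in:-
Tick 10: [PARSE:-, VALIDATE:-, TRANSFORM:P3(v=80,ok=T), EMIT:-] out:-; in:-
Tick 11: [PARSE:-, VALIDATE:-, TRANSFORM:-, EMIT:P3(v=80,ok=T)] out:-; in:-
Tick 12: [PARSE:-, VALIDATE:-, TRANSFORM:-, EMIT:-] out:P3(v=80); in:-
P2: arrives tick 4, valid=False (id=2, id%3=2), emit tick 8, final value 0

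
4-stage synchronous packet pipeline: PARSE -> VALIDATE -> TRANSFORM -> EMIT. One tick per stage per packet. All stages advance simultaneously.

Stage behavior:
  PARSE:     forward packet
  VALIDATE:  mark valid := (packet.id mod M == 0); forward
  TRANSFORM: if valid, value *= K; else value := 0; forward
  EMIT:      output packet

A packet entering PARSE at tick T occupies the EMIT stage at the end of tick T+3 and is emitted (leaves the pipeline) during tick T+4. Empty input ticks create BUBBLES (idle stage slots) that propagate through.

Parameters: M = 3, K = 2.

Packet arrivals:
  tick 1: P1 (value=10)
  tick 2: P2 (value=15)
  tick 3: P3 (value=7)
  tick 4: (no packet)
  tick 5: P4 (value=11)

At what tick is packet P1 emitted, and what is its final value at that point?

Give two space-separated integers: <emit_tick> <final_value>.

Answer: 5 0

Derivation:
Tick 1: [PARSE:P1(v=10,ok=F), VALIDATE:-, TRANSFORM:-, EMIT:-] out:-; in:P1
Tick 2: [PARSE:P2(v=15,ok=F), VALIDATE:P1(v=10,ok=F), TRANSFORM:-, EMIT:-] out:-; in:P2
Tick 3: [PARSE:P3(v=7,ok=F), VALIDATE:P2(v=15,ok=F), TRANSFORM:P1(v=0,ok=F), EMIT:-] out:-; in:P3
Tick 4: [PARSE:-, VALIDATE:P3(v=7,ok=T), TRANSFORM:P2(v=0,ok=F), EMIT:P1(v=0,ok=F)] out:-; in:-
Tick 5: [PARSE:P4(v=11,ok=F), VALIDATE:-, TRANSFORM:P3(v=14,ok=T), EMIT:P2(v=0,ok=F)] out:P1(v=0); in:P4
Tick 6: [PARSE:-, VALIDATE:P4(v=11,ok=F), TRANSFORM:-, EMIT:P3(v=14,ok=T)] out:P2(v=0); in:-
Tick 7: [PARSE:-, VALIDATE:-, TRANSFORM:P4(v=0,ok=F), EMIT:-] out:P3(v=14); in:-
Tick 8: [PARSE:-, VALIDATE:-, TRANSFORM:-, EMIT:P4(v=0,ok=F)] out:-; in:-
Tick 9: [PARSE:-, VALIDATE:-, TRANSFORM:-, EMIT:-] out:P4(v=0); in:-
P1: arrives tick 1, valid=False (id=1, id%3=1), emit tick 5, final value 0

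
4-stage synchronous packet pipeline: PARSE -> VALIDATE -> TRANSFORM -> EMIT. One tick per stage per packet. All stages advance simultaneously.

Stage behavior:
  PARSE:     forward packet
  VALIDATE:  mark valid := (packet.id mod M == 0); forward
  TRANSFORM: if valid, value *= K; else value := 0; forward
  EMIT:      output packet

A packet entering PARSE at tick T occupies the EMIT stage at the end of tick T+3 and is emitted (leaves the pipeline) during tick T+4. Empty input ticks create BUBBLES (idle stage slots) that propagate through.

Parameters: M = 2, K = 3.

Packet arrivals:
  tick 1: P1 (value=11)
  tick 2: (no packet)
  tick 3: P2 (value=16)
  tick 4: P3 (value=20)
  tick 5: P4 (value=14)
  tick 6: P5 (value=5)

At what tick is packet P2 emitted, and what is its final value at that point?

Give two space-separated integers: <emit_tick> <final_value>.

Tick 1: [PARSE:P1(v=11,ok=F), VALIDATE:-, TRANSFORM:-, EMIT:-] out:-; in:P1
Tick 2: [PARSE:-, VALIDATE:P1(v=11,ok=F), TRANSFORM:-, EMIT:-] out:-; in:-
Tick 3: [PARSE:P2(v=16,ok=F), VALIDATE:-, TRANSFORM:P1(v=0,ok=F), EMIT:-] out:-; in:P2
Tick 4: [PARSE:P3(v=20,ok=F), VALIDATE:P2(v=16,ok=T), TRANSFORM:-, EMIT:P1(v=0,ok=F)] out:-; in:P3
Tick 5: [PARSE:P4(v=14,ok=F), VALIDATE:P3(v=20,ok=F), TRANSFORM:P2(v=48,ok=T), EMIT:-] out:P1(v=0); in:P4
Tick 6: [PARSE:P5(v=5,ok=F), VALIDATE:P4(v=14,ok=T), TRANSFORM:P3(v=0,ok=F), EMIT:P2(v=48,ok=T)] out:-; in:P5
Tick 7: [PARSE:-, VALIDATE:P5(v=5,ok=F), TRANSFORM:P4(v=42,ok=T), EMIT:P3(v=0,ok=F)] out:P2(v=48); in:-
Tick 8: [PARSE:-, VALIDATE:-, TRANSFORM:P5(v=0,ok=F), EMIT:P4(v=42,ok=T)] out:P3(v=0); in:-
Tick 9: [PARSE:-, VALIDATE:-, TRANSFORM:-, EMIT:P5(v=0,ok=F)] out:P4(v=42); in:-
Tick 10: [PARSE:-, VALIDATE:-, TRANSFORM:-, EMIT:-] out:P5(v=0); in:-
P2: arrives tick 3, valid=True (id=2, id%2=0), emit tick 7, final value 48

Answer: 7 48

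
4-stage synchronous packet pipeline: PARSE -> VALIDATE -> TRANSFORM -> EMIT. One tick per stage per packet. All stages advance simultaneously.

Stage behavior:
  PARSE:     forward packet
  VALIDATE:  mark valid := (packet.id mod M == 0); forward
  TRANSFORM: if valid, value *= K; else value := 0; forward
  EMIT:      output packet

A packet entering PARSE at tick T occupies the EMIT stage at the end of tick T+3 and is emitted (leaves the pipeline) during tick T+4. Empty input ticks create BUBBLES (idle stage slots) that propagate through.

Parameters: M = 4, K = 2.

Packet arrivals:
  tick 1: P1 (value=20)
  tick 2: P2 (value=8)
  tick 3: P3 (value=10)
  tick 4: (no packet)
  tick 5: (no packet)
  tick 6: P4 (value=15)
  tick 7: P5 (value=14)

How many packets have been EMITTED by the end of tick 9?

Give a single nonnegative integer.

Answer: 3

Derivation:
Tick 1: [PARSE:P1(v=20,ok=F), VALIDATE:-, TRANSFORM:-, EMIT:-] out:-; in:P1
Tick 2: [PARSE:P2(v=8,ok=F), VALIDATE:P1(v=20,ok=F), TRANSFORM:-, EMIT:-] out:-; in:P2
Tick 3: [PARSE:P3(v=10,ok=F), VALIDATE:P2(v=8,ok=F), TRANSFORM:P1(v=0,ok=F), EMIT:-] out:-; in:P3
Tick 4: [PARSE:-, VALIDATE:P3(v=10,ok=F), TRANSFORM:P2(v=0,ok=F), EMIT:P1(v=0,ok=F)] out:-; in:-
Tick 5: [PARSE:-, VALIDATE:-, TRANSFORM:P3(v=0,ok=F), EMIT:P2(v=0,ok=F)] out:P1(v=0); in:-
Tick 6: [PARSE:P4(v=15,ok=F), VALIDATE:-, TRANSFORM:-, EMIT:P3(v=0,ok=F)] out:P2(v=0); in:P4
Tick 7: [PARSE:P5(v=14,ok=F), VALIDATE:P4(v=15,ok=T), TRANSFORM:-, EMIT:-] out:P3(v=0); in:P5
Tick 8: [PARSE:-, VALIDATE:P5(v=14,ok=F), TRANSFORM:P4(v=30,ok=T), EMIT:-] out:-; in:-
Tick 9: [PARSE:-, VALIDATE:-, TRANSFORM:P5(v=0,ok=F), EMIT:P4(v=30,ok=T)] out:-; in:-
Emitted by tick 9: ['P1', 'P2', 'P3']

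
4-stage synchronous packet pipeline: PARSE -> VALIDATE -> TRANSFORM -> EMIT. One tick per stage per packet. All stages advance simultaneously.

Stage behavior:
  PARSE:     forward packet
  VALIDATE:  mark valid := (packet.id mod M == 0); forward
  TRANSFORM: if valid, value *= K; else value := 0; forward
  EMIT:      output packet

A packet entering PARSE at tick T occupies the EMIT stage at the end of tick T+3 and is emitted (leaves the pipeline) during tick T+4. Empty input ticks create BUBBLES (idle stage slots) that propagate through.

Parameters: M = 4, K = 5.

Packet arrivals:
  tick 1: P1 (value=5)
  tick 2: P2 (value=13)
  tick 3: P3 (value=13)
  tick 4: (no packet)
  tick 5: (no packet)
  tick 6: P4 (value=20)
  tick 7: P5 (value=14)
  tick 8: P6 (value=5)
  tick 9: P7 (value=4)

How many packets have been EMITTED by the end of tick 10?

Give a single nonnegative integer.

Tick 1: [PARSE:P1(v=5,ok=F), VALIDATE:-, TRANSFORM:-, EMIT:-] out:-; in:P1
Tick 2: [PARSE:P2(v=13,ok=F), VALIDATE:P1(v=5,ok=F), TRANSFORM:-, EMIT:-] out:-; in:P2
Tick 3: [PARSE:P3(v=13,ok=F), VALIDATE:P2(v=13,ok=F), TRANSFORM:P1(v=0,ok=F), EMIT:-] out:-; in:P3
Tick 4: [PARSE:-, VALIDATE:P3(v=13,ok=F), TRANSFORM:P2(v=0,ok=F), EMIT:P1(v=0,ok=F)] out:-; in:-
Tick 5: [PARSE:-, VALIDATE:-, TRANSFORM:P3(v=0,ok=F), EMIT:P2(v=0,ok=F)] out:P1(v=0); in:-
Tick 6: [PARSE:P4(v=20,ok=F), VALIDATE:-, TRANSFORM:-, EMIT:P3(v=0,ok=F)] out:P2(v=0); in:P4
Tick 7: [PARSE:P5(v=14,ok=F), VALIDATE:P4(v=20,ok=T), TRANSFORM:-, EMIT:-] out:P3(v=0); in:P5
Tick 8: [PARSE:P6(v=5,ok=F), VALIDATE:P5(v=14,ok=F), TRANSFORM:P4(v=100,ok=T), EMIT:-] out:-; in:P6
Tick 9: [PARSE:P7(v=4,ok=F), VALIDATE:P6(v=5,ok=F), TRANSFORM:P5(v=0,ok=F), EMIT:P4(v=100,ok=T)] out:-; in:P7
Tick 10: [PARSE:-, VALIDATE:P7(v=4,ok=F), TRANSFORM:P6(v=0,ok=F), EMIT:P5(v=0,ok=F)] out:P4(v=100); in:-
Emitted by tick 10: ['P1', 'P2', 'P3', 'P4']

Answer: 4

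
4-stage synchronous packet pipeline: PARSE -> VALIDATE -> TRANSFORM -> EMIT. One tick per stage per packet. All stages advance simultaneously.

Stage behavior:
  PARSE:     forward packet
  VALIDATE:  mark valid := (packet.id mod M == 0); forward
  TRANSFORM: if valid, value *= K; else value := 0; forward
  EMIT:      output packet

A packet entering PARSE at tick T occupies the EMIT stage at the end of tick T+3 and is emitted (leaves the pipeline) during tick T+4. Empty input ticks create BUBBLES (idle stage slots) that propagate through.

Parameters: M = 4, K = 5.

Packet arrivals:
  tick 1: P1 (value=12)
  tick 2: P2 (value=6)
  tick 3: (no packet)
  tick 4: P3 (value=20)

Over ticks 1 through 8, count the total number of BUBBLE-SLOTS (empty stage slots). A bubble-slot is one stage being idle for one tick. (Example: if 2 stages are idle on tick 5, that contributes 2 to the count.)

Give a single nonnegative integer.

Answer: 20

Derivation:
Tick 1: [PARSE:P1(v=12,ok=F), VALIDATE:-, TRANSFORM:-, EMIT:-] out:-; bubbles=3
Tick 2: [PARSE:P2(v=6,ok=F), VALIDATE:P1(v=12,ok=F), TRANSFORM:-, EMIT:-] out:-; bubbles=2
Tick 3: [PARSE:-, VALIDATE:P2(v=6,ok=F), TRANSFORM:P1(v=0,ok=F), EMIT:-] out:-; bubbles=2
Tick 4: [PARSE:P3(v=20,ok=F), VALIDATE:-, TRANSFORM:P2(v=0,ok=F), EMIT:P1(v=0,ok=F)] out:-; bubbles=1
Tick 5: [PARSE:-, VALIDATE:P3(v=20,ok=F), TRANSFORM:-, EMIT:P2(v=0,ok=F)] out:P1(v=0); bubbles=2
Tick 6: [PARSE:-, VALIDATE:-, TRANSFORM:P3(v=0,ok=F), EMIT:-] out:P2(v=0); bubbles=3
Tick 7: [PARSE:-, VALIDATE:-, TRANSFORM:-, EMIT:P3(v=0,ok=F)] out:-; bubbles=3
Tick 8: [PARSE:-, VALIDATE:-, TRANSFORM:-, EMIT:-] out:P3(v=0); bubbles=4
Total bubble-slots: 20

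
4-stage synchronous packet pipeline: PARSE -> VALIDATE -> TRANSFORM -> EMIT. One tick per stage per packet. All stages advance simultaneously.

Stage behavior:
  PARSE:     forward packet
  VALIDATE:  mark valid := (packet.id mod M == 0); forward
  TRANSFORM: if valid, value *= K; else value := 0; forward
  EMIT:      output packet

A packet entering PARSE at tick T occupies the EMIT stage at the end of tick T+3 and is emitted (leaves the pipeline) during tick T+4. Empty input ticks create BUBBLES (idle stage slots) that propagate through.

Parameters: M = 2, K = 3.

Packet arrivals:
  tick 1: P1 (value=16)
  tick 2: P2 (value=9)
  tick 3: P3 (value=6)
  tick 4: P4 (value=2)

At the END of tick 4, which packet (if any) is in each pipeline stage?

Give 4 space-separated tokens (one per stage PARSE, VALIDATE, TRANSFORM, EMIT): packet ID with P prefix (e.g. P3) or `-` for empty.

Tick 1: [PARSE:P1(v=16,ok=F), VALIDATE:-, TRANSFORM:-, EMIT:-] out:-; in:P1
Tick 2: [PARSE:P2(v=9,ok=F), VALIDATE:P1(v=16,ok=F), TRANSFORM:-, EMIT:-] out:-; in:P2
Tick 3: [PARSE:P3(v=6,ok=F), VALIDATE:P2(v=9,ok=T), TRANSFORM:P1(v=0,ok=F), EMIT:-] out:-; in:P3
Tick 4: [PARSE:P4(v=2,ok=F), VALIDATE:P3(v=6,ok=F), TRANSFORM:P2(v=27,ok=T), EMIT:P1(v=0,ok=F)] out:-; in:P4
At end of tick 4: ['P4', 'P3', 'P2', 'P1']

Answer: P4 P3 P2 P1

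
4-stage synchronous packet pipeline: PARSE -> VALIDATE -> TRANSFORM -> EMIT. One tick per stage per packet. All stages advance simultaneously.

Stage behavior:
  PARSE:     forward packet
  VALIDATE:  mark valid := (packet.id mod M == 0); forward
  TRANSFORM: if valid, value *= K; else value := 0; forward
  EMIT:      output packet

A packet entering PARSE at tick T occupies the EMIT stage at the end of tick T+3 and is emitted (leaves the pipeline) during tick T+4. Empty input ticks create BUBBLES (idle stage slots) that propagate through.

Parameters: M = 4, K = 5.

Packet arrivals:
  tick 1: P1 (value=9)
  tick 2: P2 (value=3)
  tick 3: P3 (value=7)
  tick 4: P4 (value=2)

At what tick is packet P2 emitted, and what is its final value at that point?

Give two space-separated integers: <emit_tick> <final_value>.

Tick 1: [PARSE:P1(v=9,ok=F), VALIDATE:-, TRANSFORM:-, EMIT:-] out:-; in:P1
Tick 2: [PARSE:P2(v=3,ok=F), VALIDATE:P1(v=9,ok=F), TRANSFORM:-, EMIT:-] out:-; in:P2
Tick 3: [PARSE:P3(v=7,ok=F), VALIDATE:P2(v=3,ok=F), TRANSFORM:P1(v=0,ok=F), EMIT:-] out:-; in:P3
Tick 4: [PARSE:P4(v=2,ok=F), VALIDATE:P3(v=7,ok=F), TRANSFORM:P2(v=0,ok=F), EMIT:P1(v=0,ok=F)] out:-; in:P4
Tick 5: [PARSE:-, VALIDATE:P4(v=2,ok=T), TRANSFORM:P3(v=0,ok=F), EMIT:P2(v=0,ok=F)] out:P1(v=0); in:-
Tick 6: [PARSE:-, VALIDATE:-, TRANSFORM:P4(v=10,ok=T), EMIT:P3(v=0,ok=F)] out:P2(v=0); in:-
Tick 7: [PARSE:-, VALIDATE:-, TRANSFORM:-, EMIT:P4(v=10,ok=T)] out:P3(v=0); in:-
Tick 8: [PARSE:-, VALIDATE:-, TRANSFORM:-, EMIT:-] out:P4(v=10); in:-
P2: arrives tick 2, valid=False (id=2, id%4=2), emit tick 6, final value 0

Answer: 6 0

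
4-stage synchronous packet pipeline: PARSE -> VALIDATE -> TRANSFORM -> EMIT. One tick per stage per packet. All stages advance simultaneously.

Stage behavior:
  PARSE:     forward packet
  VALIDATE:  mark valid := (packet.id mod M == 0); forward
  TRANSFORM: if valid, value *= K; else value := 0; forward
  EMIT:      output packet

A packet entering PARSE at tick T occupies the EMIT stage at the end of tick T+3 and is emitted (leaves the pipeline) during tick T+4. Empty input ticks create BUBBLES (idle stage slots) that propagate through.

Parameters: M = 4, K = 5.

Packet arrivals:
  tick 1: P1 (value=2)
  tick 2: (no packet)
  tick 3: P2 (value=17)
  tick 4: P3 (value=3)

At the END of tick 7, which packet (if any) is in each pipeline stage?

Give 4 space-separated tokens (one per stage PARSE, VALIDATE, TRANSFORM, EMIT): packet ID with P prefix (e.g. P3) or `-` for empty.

Tick 1: [PARSE:P1(v=2,ok=F), VALIDATE:-, TRANSFORM:-, EMIT:-] out:-; in:P1
Tick 2: [PARSE:-, VALIDATE:P1(v=2,ok=F), TRANSFORM:-, EMIT:-] out:-; in:-
Tick 3: [PARSE:P2(v=17,ok=F), VALIDATE:-, TRANSFORM:P1(v=0,ok=F), EMIT:-] out:-; in:P2
Tick 4: [PARSE:P3(v=3,ok=F), VALIDATE:P2(v=17,ok=F), TRANSFORM:-, EMIT:P1(v=0,ok=F)] out:-; in:P3
Tick 5: [PARSE:-, VALIDATE:P3(v=3,ok=F), TRANSFORM:P2(v=0,ok=F), EMIT:-] out:P1(v=0); in:-
Tick 6: [PARSE:-, VALIDATE:-, TRANSFORM:P3(v=0,ok=F), EMIT:P2(v=0,ok=F)] out:-; in:-
Tick 7: [PARSE:-, VALIDATE:-, TRANSFORM:-, EMIT:P3(v=0,ok=F)] out:P2(v=0); in:-
At end of tick 7: ['-', '-', '-', 'P3']

Answer: - - - P3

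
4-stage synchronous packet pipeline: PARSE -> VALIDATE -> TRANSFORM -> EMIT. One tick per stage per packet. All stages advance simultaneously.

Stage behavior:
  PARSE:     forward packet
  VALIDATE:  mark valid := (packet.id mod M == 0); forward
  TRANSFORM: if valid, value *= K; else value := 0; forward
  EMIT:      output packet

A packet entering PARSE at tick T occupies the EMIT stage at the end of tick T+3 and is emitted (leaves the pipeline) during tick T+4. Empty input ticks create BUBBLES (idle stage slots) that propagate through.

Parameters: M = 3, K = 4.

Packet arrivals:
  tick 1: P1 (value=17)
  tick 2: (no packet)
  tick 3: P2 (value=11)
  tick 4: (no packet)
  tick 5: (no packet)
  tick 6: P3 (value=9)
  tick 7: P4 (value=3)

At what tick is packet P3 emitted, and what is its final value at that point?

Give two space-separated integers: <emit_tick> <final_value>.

Answer: 10 36

Derivation:
Tick 1: [PARSE:P1(v=17,ok=F), VALIDATE:-, TRANSFORM:-, EMIT:-] out:-; in:P1
Tick 2: [PARSE:-, VALIDATE:P1(v=17,ok=F), TRANSFORM:-, EMIT:-] out:-; in:-
Tick 3: [PARSE:P2(v=11,ok=F), VALIDATE:-, TRANSFORM:P1(v=0,ok=F), EMIT:-] out:-; in:P2
Tick 4: [PARSE:-, VALIDATE:P2(v=11,ok=F), TRANSFORM:-, EMIT:P1(v=0,ok=F)] out:-; in:-
Tick 5: [PARSE:-, VALIDATE:-, TRANSFORM:P2(v=0,ok=F), EMIT:-] out:P1(v=0); in:-
Tick 6: [PARSE:P3(v=9,ok=F), VALIDATE:-, TRANSFORM:-, EMIT:P2(v=0,ok=F)] out:-; in:P3
Tick 7: [PARSE:P4(v=3,ok=F), VALIDATE:P3(v=9,ok=T), TRANSFORM:-, EMIT:-] out:P2(v=0); in:P4
Tick 8: [PARSE:-, VALIDATE:P4(v=3,ok=F), TRANSFORM:P3(v=36,ok=T), EMIT:-] out:-; in:-
Tick 9: [PARSE:-, VALIDATE:-, TRANSFORM:P4(v=0,ok=F), EMIT:P3(v=36,ok=T)] out:-; in:-
Tick 10: [PARSE:-, VALIDATE:-, TRANSFORM:-, EMIT:P4(v=0,ok=F)] out:P3(v=36); in:-
Tick 11: [PARSE:-, VALIDATE:-, TRANSFORM:-, EMIT:-] out:P4(v=0); in:-
P3: arrives tick 6, valid=True (id=3, id%3=0), emit tick 10, final value 36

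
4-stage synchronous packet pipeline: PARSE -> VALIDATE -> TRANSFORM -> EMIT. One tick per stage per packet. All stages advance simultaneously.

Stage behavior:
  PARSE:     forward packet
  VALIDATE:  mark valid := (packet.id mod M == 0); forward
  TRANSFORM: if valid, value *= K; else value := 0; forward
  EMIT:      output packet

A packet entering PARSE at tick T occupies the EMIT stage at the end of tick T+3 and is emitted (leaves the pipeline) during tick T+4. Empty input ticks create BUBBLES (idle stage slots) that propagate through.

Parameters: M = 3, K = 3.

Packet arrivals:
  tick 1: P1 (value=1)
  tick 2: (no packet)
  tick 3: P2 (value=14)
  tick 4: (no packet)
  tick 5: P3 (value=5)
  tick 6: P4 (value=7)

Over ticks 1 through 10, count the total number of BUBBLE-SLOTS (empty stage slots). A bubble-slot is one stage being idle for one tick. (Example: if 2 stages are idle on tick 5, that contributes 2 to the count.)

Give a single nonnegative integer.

Tick 1: [PARSE:P1(v=1,ok=F), VALIDATE:-, TRANSFORM:-, EMIT:-] out:-; bubbles=3
Tick 2: [PARSE:-, VALIDATE:P1(v=1,ok=F), TRANSFORM:-, EMIT:-] out:-; bubbles=3
Tick 3: [PARSE:P2(v=14,ok=F), VALIDATE:-, TRANSFORM:P1(v=0,ok=F), EMIT:-] out:-; bubbles=2
Tick 4: [PARSE:-, VALIDATE:P2(v=14,ok=F), TRANSFORM:-, EMIT:P1(v=0,ok=F)] out:-; bubbles=2
Tick 5: [PARSE:P3(v=5,ok=F), VALIDATE:-, TRANSFORM:P2(v=0,ok=F), EMIT:-] out:P1(v=0); bubbles=2
Tick 6: [PARSE:P4(v=7,ok=F), VALIDATE:P3(v=5,ok=T), TRANSFORM:-, EMIT:P2(v=0,ok=F)] out:-; bubbles=1
Tick 7: [PARSE:-, VALIDATE:P4(v=7,ok=F), TRANSFORM:P3(v=15,ok=T), EMIT:-] out:P2(v=0); bubbles=2
Tick 8: [PARSE:-, VALIDATE:-, TRANSFORM:P4(v=0,ok=F), EMIT:P3(v=15,ok=T)] out:-; bubbles=2
Tick 9: [PARSE:-, VALIDATE:-, TRANSFORM:-, EMIT:P4(v=0,ok=F)] out:P3(v=15); bubbles=3
Tick 10: [PARSE:-, VALIDATE:-, TRANSFORM:-, EMIT:-] out:P4(v=0); bubbles=4
Total bubble-slots: 24

Answer: 24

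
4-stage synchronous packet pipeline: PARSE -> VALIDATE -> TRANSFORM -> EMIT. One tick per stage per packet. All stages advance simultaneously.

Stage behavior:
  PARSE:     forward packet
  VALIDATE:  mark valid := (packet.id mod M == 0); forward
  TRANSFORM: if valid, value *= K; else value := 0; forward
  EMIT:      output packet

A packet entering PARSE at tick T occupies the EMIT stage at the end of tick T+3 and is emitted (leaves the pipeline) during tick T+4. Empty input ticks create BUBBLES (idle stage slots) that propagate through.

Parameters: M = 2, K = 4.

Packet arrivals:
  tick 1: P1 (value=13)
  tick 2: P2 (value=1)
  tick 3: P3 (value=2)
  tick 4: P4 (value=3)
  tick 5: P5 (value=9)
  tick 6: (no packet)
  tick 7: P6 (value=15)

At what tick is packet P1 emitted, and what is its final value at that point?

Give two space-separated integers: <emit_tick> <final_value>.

Answer: 5 0

Derivation:
Tick 1: [PARSE:P1(v=13,ok=F), VALIDATE:-, TRANSFORM:-, EMIT:-] out:-; in:P1
Tick 2: [PARSE:P2(v=1,ok=F), VALIDATE:P1(v=13,ok=F), TRANSFORM:-, EMIT:-] out:-; in:P2
Tick 3: [PARSE:P3(v=2,ok=F), VALIDATE:P2(v=1,ok=T), TRANSFORM:P1(v=0,ok=F), EMIT:-] out:-; in:P3
Tick 4: [PARSE:P4(v=3,ok=F), VALIDATE:P3(v=2,ok=F), TRANSFORM:P2(v=4,ok=T), EMIT:P1(v=0,ok=F)] out:-; in:P4
Tick 5: [PARSE:P5(v=9,ok=F), VALIDATE:P4(v=3,ok=T), TRANSFORM:P3(v=0,ok=F), EMIT:P2(v=4,ok=T)] out:P1(v=0); in:P5
Tick 6: [PARSE:-, VALIDATE:P5(v=9,ok=F), TRANSFORM:P4(v=12,ok=T), EMIT:P3(v=0,ok=F)] out:P2(v=4); in:-
Tick 7: [PARSE:P6(v=15,ok=F), VALIDATE:-, TRANSFORM:P5(v=0,ok=F), EMIT:P4(v=12,ok=T)] out:P3(v=0); in:P6
Tick 8: [PARSE:-, VALIDATE:P6(v=15,ok=T), TRANSFORM:-, EMIT:P5(v=0,ok=F)] out:P4(v=12); in:-
Tick 9: [PARSE:-, VALIDATE:-, TRANSFORM:P6(v=60,ok=T), EMIT:-] out:P5(v=0); in:-
Tick 10: [PARSE:-, VALIDATE:-, TRANSFORM:-, EMIT:P6(v=60,ok=T)] out:-; in:-
Tick 11: [PARSE:-, VALIDATE:-, TRANSFORM:-, EMIT:-] out:P6(v=60); in:-
P1: arrives tick 1, valid=False (id=1, id%2=1), emit tick 5, final value 0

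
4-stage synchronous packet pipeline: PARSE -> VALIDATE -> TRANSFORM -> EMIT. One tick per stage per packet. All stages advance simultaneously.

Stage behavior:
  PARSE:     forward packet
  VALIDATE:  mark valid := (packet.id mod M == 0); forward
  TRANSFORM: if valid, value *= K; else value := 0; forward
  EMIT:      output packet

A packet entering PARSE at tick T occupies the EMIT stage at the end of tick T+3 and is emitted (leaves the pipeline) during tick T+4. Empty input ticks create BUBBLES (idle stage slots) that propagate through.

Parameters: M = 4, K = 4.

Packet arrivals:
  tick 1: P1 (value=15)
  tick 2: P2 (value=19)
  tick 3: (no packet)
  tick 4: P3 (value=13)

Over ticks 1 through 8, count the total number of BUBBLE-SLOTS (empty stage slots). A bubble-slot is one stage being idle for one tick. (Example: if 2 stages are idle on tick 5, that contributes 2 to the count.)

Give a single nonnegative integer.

Tick 1: [PARSE:P1(v=15,ok=F), VALIDATE:-, TRANSFORM:-, EMIT:-] out:-; bubbles=3
Tick 2: [PARSE:P2(v=19,ok=F), VALIDATE:P1(v=15,ok=F), TRANSFORM:-, EMIT:-] out:-; bubbles=2
Tick 3: [PARSE:-, VALIDATE:P2(v=19,ok=F), TRANSFORM:P1(v=0,ok=F), EMIT:-] out:-; bubbles=2
Tick 4: [PARSE:P3(v=13,ok=F), VALIDATE:-, TRANSFORM:P2(v=0,ok=F), EMIT:P1(v=0,ok=F)] out:-; bubbles=1
Tick 5: [PARSE:-, VALIDATE:P3(v=13,ok=F), TRANSFORM:-, EMIT:P2(v=0,ok=F)] out:P1(v=0); bubbles=2
Tick 6: [PARSE:-, VALIDATE:-, TRANSFORM:P3(v=0,ok=F), EMIT:-] out:P2(v=0); bubbles=3
Tick 7: [PARSE:-, VALIDATE:-, TRANSFORM:-, EMIT:P3(v=0,ok=F)] out:-; bubbles=3
Tick 8: [PARSE:-, VALIDATE:-, TRANSFORM:-, EMIT:-] out:P3(v=0); bubbles=4
Total bubble-slots: 20

Answer: 20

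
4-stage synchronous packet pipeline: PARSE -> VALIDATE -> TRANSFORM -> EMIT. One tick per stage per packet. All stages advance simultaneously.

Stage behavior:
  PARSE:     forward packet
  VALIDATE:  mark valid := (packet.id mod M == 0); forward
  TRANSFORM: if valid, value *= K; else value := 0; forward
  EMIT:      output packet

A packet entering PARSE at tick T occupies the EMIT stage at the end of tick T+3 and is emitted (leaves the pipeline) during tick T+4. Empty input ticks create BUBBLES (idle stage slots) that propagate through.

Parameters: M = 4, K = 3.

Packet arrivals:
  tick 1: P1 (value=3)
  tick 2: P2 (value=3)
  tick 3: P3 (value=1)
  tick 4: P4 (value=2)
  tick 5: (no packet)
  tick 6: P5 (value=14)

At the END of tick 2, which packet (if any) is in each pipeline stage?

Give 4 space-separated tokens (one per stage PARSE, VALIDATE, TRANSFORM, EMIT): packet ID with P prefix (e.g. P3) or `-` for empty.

Tick 1: [PARSE:P1(v=3,ok=F), VALIDATE:-, TRANSFORM:-, EMIT:-] out:-; in:P1
Tick 2: [PARSE:P2(v=3,ok=F), VALIDATE:P1(v=3,ok=F), TRANSFORM:-, EMIT:-] out:-; in:P2
At end of tick 2: ['P2', 'P1', '-', '-']

Answer: P2 P1 - -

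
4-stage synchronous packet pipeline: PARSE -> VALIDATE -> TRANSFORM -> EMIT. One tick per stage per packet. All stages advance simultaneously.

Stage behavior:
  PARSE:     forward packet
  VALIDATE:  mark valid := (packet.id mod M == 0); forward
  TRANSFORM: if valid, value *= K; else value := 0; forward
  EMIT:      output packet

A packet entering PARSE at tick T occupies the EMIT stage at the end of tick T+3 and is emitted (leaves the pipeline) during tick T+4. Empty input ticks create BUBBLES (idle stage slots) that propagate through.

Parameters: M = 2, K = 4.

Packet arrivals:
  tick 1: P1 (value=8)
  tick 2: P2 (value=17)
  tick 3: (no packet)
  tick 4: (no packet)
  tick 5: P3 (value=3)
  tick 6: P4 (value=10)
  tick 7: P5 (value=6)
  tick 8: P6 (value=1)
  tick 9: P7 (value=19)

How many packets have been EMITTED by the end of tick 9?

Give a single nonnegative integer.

Answer: 3

Derivation:
Tick 1: [PARSE:P1(v=8,ok=F), VALIDATE:-, TRANSFORM:-, EMIT:-] out:-; in:P1
Tick 2: [PARSE:P2(v=17,ok=F), VALIDATE:P1(v=8,ok=F), TRANSFORM:-, EMIT:-] out:-; in:P2
Tick 3: [PARSE:-, VALIDATE:P2(v=17,ok=T), TRANSFORM:P1(v=0,ok=F), EMIT:-] out:-; in:-
Tick 4: [PARSE:-, VALIDATE:-, TRANSFORM:P2(v=68,ok=T), EMIT:P1(v=0,ok=F)] out:-; in:-
Tick 5: [PARSE:P3(v=3,ok=F), VALIDATE:-, TRANSFORM:-, EMIT:P2(v=68,ok=T)] out:P1(v=0); in:P3
Tick 6: [PARSE:P4(v=10,ok=F), VALIDATE:P3(v=3,ok=F), TRANSFORM:-, EMIT:-] out:P2(v=68); in:P4
Tick 7: [PARSE:P5(v=6,ok=F), VALIDATE:P4(v=10,ok=T), TRANSFORM:P3(v=0,ok=F), EMIT:-] out:-; in:P5
Tick 8: [PARSE:P6(v=1,ok=F), VALIDATE:P5(v=6,ok=F), TRANSFORM:P4(v=40,ok=T), EMIT:P3(v=0,ok=F)] out:-; in:P6
Tick 9: [PARSE:P7(v=19,ok=F), VALIDATE:P6(v=1,ok=T), TRANSFORM:P5(v=0,ok=F), EMIT:P4(v=40,ok=T)] out:P3(v=0); in:P7
Emitted by tick 9: ['P1', 'P2', 'P3']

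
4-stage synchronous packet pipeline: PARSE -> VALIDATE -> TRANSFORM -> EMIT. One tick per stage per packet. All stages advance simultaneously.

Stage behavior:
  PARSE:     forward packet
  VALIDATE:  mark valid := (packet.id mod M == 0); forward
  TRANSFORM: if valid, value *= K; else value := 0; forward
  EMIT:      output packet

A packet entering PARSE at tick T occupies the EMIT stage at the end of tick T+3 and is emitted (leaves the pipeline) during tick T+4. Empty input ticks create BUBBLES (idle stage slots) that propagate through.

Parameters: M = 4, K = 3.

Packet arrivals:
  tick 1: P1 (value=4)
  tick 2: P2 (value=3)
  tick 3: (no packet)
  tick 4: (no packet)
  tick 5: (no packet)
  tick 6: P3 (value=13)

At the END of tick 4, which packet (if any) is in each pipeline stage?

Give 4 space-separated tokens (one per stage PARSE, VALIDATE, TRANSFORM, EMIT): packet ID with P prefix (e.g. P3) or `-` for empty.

Tick 1: [PARSE:P1(v=4,ok=F), VALIDATE:-, TRANSFORM:-, EMIT:-] out:-; in:P1
Tick 2: [PARSE:P2(v=3,ok=F), VALIDATE:P1(v=4,ok=F), TRANSFORM:-, EMIT:-] out:-; in:P2
Tick 3: [PARSE:-, VALIDATE:P2(v=3,ok=F), TRANSFORM:P1(v=0,ok=F), EMIT:-] out:-; in:-
Tick 4: [PARSE:-, VALIDATE:-, TRANSFORM:P2(v=0,ok=F), EMIT:P1(v=0,ok=F)] out:-; in:-
At end of tick 4: ['-', '-', 'P2', 'P1']

Answer: - - P2 P1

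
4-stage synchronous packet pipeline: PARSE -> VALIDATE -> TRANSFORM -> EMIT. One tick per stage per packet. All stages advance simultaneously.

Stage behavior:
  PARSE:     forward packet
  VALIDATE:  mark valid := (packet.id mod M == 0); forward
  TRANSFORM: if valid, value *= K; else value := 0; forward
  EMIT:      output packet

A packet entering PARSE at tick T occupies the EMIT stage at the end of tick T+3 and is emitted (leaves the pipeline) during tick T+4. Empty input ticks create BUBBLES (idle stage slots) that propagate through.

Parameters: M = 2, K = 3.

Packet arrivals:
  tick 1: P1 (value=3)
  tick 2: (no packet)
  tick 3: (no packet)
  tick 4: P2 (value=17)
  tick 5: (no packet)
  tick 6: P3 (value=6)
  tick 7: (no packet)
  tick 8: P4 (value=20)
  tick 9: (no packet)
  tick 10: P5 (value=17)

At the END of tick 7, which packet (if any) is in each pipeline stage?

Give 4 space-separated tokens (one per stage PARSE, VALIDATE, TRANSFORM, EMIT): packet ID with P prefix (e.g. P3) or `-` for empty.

Answer: - P3 - P2

Derivation:
Tick 1: [PARSE:P1(v=3,ok=F), VALIDATE:-, TRANSFORM:-, EMIT:-] out:-; in:P1
Tick 2: [PARSE:-, VALIDATE:P1(v=3,ok=F), TRANSFORM:-, EMIT:-] out:-; in:-
Tick 3: [PARSE:-, VALIDATE:-, TRANSFORM:P1(v=0,ok=F), EMIT:-] out:-; in:-
Tick 4: [PARSE:P2(v=17,ok=F), VALIDATE:-, TRANSFORM:-, EMIT:P1(v=0,ok=F)] out:-; in:P2
Tick 5: [PARSE:-, VALIDATE:P2(v=17,ok=T), TRANSFORM:-, EMIT:-] out:P1(v=0); in:-
Tick 6: [PARSE:P3(v=6,ok=F), VALIDATE:-, TRANSFORM:P2(v=51,ok=T), EMIT:-] out:-; in:P3
Tick 7: [PARSE:-, VALIDATE:P3(v=6,ok=F), TRANSFORM:-, EMIT:P2(v=51,ok=T)] out:-; in:-
At end of tick 7: ['-', 'P3', '-', 'P2']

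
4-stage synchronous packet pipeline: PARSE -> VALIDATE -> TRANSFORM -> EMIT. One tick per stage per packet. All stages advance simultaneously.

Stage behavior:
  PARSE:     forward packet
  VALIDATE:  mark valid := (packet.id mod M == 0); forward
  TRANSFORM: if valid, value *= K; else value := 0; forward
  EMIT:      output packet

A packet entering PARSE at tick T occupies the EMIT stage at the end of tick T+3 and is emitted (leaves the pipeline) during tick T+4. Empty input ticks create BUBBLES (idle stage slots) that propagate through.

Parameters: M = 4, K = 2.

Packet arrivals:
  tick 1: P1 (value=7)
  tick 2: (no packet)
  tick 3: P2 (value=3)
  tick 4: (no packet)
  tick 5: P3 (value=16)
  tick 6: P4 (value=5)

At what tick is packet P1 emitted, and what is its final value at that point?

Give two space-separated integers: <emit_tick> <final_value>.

Answer: 5 0

Derivation:
Tick 1: [PARSE:P1(v=7,ok=F), VALIDATE:-, TRANSFORM:-, EMIT:-] out:-; in:P1
Tick 2: [PARSE:-, VALIDATE:P1(v=7,ok=F), TRANSFORM:-, EMIT:-] out:-; in:-
Tick 3: [PARSE:P2(v=3,ok=F), VALIDATE:-, TRANSFORM:P1(v=0,ok=F), EMIT:-] out:-; in:P2
Tick 4: [PARSE:-, VALIDATE:P2(v=3,ok=F), TRANSFORM:-, EMIT:P1(v=0,ok=F)] out:-; in:-
Tick 5: [PARSE:P3(v=16,ok=F), VALIDATE:-, TRANSFORM:P2(v=0,ok=F), EMIT:-] out:P1(v=0); in:P3
Tick 6: [PARSE:P4(v=5,ok=F), VALIDATE:P3(v=16,ok=F), TRANSFORM:-, EMIT:P2(v=0,ok=F)] out:-; in:P4
Tick 7: [PARSE:-, VALIDATE:P4(v=5,ok=T), TRANSFORM:P3(v=0,ok=F), EMIT:-] out:P2(v=0); in:-
Tick 8: [PARSE:-, VALIDATE:-, TRANSFORM:P4(v=10,ok=T), EMIT:P3(v=0,ok=F)] out:-; in:-
Tick 9: [PARSE:-, VALIDATE:-, TRANSFORM:-, EMIT:P4(v=10,ok=T)] out:P3(v=0); in:-
Tick 10: [PARSE:-, VALIDATE:-, TRANSFORM:-, EMIT:-] out:P4(v=10); in:-
P1: arrives tick 1, valid=False (id=1, id%4=1), emit tick 5, final value 0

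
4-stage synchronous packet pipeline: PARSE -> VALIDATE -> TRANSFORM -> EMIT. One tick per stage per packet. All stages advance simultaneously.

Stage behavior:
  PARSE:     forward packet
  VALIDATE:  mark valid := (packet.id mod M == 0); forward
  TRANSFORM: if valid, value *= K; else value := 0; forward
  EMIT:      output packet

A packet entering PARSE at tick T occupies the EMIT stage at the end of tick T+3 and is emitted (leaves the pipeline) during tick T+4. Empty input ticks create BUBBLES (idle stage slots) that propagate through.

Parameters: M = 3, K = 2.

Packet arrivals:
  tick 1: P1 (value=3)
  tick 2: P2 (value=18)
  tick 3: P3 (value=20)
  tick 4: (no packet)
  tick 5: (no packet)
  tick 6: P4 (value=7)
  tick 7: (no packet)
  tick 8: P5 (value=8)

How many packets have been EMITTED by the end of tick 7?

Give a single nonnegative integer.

Tick 1: [PARSE:P1(v=3,ok=F), VALIDATE:-, TRANSFORM:-, EMIT:-] out:-; in:P1
Tick 2: [PARSE:P2(v=18,ok=F), VALIDATE:P1(v=3,ok=F), TRANSFORM:-, EMIT:-] out:-; in:P2
Tick 3: [PARSE:P3(v=20,ok=F), VALIDATE:P2(v=18,ok=F), TRANSFORM:P1(v=0,ok=F), EMIT:-] out:-; in:P3
Tick 4: [PARSE:-, VALIDATE:P3(v=20,ok=T), TRANSFORM:P2(v=0,ok=F), EMIT:P1(v=0,ok=F)] out:-; in:-
Tick 5: [PARSE:-, VALIDATE:-, TRANSFORM:P3(v=40,ok=T), EMIT:P2(v=0,ok=F)] out:P1(v=0); in:-
Tick 6: [PARSE:P4(v=7,ok=F), VALIDATE:-, TRANSFORM:-, EMIT:P3(v=40,ok=T)] out:P2(v=0); in:P4
Tick 7: [PARSE:-, VALIDATE:P4(v=7,ok=F), TRANSFORM:-, EMIT:-] out:P3(v=40); in:-
Emitted by tick 7: ['P1', 'P2', 'P3']

Answer: 3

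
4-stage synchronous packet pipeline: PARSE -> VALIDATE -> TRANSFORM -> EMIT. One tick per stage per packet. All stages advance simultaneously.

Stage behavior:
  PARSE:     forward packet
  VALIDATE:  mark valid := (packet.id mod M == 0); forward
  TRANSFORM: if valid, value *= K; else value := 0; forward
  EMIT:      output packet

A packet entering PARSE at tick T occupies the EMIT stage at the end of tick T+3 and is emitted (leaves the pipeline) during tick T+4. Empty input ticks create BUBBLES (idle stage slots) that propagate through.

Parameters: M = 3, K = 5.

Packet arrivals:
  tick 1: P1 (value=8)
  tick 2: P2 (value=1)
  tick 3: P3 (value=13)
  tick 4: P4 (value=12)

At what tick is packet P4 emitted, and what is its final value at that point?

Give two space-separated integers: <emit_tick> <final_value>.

Answer: 8 0

Derivation:
Tick 1: [PARSE:P1(v=8,ok=F), VALIDATE:-, TRANSFORM:-, EMIT:-] out:-; in:P1
Tick 2: [PARSE:P2(v=1,ok=F), VALIDATE:P1(v=8,ok=F), TRANSFORM:-, EMIT:-] out:-; in:P2
Tick 3: [PARSE:P3(v=13,ok=F), VALIDATE:P2(v=1,ok=F), TRANSFORM:P1(v=0,ok=F), EMIT:-] out:-; in:P3
Tick 4: [PARSE:P4(v=12,ok=F), VALIDATE:P3(v=13,ok=T), TRANSFORM:P2(v=0,ok=F), EMIT:P1(v=0,ok=F)] out:-; in:P4
Tick 5: [PARSE:-, VALIDATE:P4(v=12,ok=F), TRANSFORM:P3(v=65,ok=T), EMIT:P2(v=0,ok=F)] out:P1(v=0); in:-
Tick 6: [PARSE:-, VALIDATE:-, TRANSFORM:P4(v=0,ok=F), EMIT:P3(v=65,ok=T)] out:P2(v=0); in:-
Tick 7: [PARSE:-, VALIDATE:-, TRANSFORM:-, EMIT:P4(v=0,ok=F)] out:P3(v=65); in:-
Tick 8: [PARSE:-, VALIDATE:-, TRANSFORM:-, EMIT:-] out:P4(v=0); in:-
P4: arrives tick 4, valid=False (id=4, id%3=1), emit tick 8, final value 0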